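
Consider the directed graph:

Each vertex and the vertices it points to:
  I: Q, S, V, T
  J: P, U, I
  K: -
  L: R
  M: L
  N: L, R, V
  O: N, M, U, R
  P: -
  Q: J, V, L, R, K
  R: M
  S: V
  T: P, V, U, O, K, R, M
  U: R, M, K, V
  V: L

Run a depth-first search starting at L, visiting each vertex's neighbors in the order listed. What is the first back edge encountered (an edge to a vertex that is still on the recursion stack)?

DFS from L (visiting each vertex's neighbors in the order listed); mark gray on enter, black on exit:
L gray
  R gray
    M gray
      M→L: L is gray → back edge
First back edge: M → L.

M→L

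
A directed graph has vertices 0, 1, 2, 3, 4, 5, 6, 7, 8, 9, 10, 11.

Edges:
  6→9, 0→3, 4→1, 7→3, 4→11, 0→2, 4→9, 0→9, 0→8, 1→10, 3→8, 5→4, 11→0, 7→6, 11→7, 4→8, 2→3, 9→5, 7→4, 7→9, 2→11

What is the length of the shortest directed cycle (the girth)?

For each vertex v, BFS finds the shortest path from v back to v.
The shortest such closed walk is 4 → 9 → 5 → 4, length 3.

3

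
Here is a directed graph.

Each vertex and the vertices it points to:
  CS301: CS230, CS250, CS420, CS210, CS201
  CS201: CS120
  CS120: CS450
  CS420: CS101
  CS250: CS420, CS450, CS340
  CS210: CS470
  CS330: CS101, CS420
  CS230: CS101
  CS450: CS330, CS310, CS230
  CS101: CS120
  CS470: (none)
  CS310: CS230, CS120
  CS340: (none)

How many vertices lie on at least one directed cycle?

A vertex is on a directed cycle iff it belongs to a strongly connected component of size ≥ 2 (or has a self-loop).
The vertices on cycles are {CS101, CS120, CS230, CS310, CS330, CS420, CS450} — 7 in total.

7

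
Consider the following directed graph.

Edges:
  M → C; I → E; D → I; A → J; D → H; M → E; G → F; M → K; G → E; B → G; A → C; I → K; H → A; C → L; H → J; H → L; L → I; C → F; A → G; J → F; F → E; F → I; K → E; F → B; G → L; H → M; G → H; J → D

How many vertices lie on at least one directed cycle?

A vertex is on a directed cycle iff it belongs to a strongly connected component of size ≥ 2 (or has a self-loop).
The vertices on cycles are {A, B, C, D, F, G, H, J, M} — 9 in total.

9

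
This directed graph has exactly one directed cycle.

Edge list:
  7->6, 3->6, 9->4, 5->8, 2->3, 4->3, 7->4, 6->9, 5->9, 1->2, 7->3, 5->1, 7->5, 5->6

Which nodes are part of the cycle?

3, 4, 6, 9

DFS with gray/black marking from 9:
9 gray
  4 gray
    3 gray
      6 gray
        6→9: 9 is gray → back edge
Back edge closes the cycle 9 → 4 → 3 → 6 → 9; its vertices are {3, 4, 6, 9}.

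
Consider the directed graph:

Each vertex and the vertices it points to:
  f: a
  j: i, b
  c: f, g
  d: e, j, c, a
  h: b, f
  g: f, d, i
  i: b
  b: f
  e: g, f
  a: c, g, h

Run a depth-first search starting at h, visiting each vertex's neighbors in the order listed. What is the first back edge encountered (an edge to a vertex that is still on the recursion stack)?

DFS from h (visiting each vertex's neighbors in the order listed); mark gray on enter, black on exit:
h gray
  b gray
    f gray
      a gray
        c gray
          c→f: f is gray → back edge
First back edge: c → f.

c->f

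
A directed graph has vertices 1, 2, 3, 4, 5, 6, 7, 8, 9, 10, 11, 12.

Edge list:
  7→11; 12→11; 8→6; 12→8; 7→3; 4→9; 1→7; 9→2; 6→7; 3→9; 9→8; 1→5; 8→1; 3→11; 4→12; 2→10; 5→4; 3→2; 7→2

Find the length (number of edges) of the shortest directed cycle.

5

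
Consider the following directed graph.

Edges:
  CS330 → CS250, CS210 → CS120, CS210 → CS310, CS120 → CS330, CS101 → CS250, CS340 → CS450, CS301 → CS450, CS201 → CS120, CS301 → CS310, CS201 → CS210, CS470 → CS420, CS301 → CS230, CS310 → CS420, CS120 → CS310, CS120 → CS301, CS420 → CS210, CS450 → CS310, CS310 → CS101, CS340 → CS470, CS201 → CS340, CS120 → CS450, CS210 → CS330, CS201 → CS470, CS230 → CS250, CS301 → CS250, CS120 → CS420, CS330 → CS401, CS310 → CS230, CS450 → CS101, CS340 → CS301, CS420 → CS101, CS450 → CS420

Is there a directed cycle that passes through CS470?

No

CS470 lies on a cycle iff there is a path from CS470 back to itself.
Exploring from CS470, it never reaches itself; equivalently, its strongly connected component is a singleton.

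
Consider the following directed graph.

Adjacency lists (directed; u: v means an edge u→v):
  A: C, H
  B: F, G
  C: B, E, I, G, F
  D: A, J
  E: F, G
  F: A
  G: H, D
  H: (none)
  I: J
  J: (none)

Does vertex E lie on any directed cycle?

Yes

E is on a cycle iff E can reach itself via ≥1 edge.
E → F → A → C → E — yes.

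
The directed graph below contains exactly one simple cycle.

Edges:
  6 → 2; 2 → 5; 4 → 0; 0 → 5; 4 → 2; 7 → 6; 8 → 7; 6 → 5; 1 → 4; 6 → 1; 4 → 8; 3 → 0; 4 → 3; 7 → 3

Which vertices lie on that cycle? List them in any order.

DFS with gray/black marking from 7:
7 gray
  3 gray
    0 gray
      5 gray
      5 black
    0 black
  3 black
  6 gray
    2 gray
      2→5: 5 black — skip
    2 black
    1 gray
      4 gray
        8 gray
          8→7: 7 is gray → back edge
Back edge closes the cycle 7 → 6 → 1 → 4 → 8 → 7; its vertices are {1, 4, 6, 7, 8}.

1, 4, 6, 7, 8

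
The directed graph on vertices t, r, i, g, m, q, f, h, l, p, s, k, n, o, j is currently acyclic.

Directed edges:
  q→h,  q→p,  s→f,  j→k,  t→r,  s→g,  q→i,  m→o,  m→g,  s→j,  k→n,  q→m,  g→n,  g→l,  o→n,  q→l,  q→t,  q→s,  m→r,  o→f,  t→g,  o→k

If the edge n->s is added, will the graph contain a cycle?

Yes

Adding n→s creates a cycle iff s can already reach n.
Path from s: s → g → n.
So s → … → n → s is a cycle.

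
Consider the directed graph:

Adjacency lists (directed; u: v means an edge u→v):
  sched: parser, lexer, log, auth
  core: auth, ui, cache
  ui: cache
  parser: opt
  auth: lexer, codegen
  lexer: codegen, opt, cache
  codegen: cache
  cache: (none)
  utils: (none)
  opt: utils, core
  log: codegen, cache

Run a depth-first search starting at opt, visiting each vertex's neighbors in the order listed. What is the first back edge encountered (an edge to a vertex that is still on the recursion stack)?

lexer->opt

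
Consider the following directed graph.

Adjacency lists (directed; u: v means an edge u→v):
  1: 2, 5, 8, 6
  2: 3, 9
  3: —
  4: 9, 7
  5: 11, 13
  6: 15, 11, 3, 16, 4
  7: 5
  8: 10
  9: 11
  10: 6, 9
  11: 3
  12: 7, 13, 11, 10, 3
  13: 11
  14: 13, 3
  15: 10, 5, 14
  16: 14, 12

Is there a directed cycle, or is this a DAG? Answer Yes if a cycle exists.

DFS with white/gray/black marking, starting from 4:
4 gray
  9 gray
    11 gray
      3 gray
      3 black
    11 black
  9 black
  7 gray
    5 gray
      5→11: 11 black — skip
      13 gray
        13→11: 11 black — skip
      13 black
    5 black
  7 black
4 black
1 gray
  2 gray
    2→3: 3 black — skip
    2→9: 9 black — skip
  2 black
  1→5: 5 black — skip
  8 gray
    10 gray
      6 gray
        15 gray
          15→10: 10 is gray → back edge
Back edge found, so a cycle exists: 10 → 6 → 15 → 10.

Yes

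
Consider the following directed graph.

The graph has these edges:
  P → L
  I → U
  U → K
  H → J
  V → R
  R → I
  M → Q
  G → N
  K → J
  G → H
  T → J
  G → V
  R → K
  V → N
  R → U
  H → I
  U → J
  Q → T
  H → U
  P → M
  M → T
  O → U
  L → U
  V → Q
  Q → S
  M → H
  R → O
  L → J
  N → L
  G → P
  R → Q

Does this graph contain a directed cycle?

No

DFS with white/gray/black marking, starting from N:
N gray
  L gray
    J gray
    J black
    U gray
      U→J: J black — skip
      K gray
        K→J: J black — skip
      K black
    U black
  L black
N black
G gray
  V gray
    V→N: N black — skip
    Q gray
      T gray
        T→J: J black — skip
      T black
      S gray
      S black
    Q black
    R gray
      O gray
        O→U: U black — skip
      O black
      I gray
        I→U: U black — skip
      I black
      R→Q: Q black — skip
      R→U: U black — skip
      R→K: K black — skip
    R black
  V black
  P gray
    P→L: L black — skip
    M gray
      M→Q: Q black — skip
      M→T: T black — skip
      H gray
        H→U: U black — skip
        H→I: I black — skip
        H→J: J black — skip
      H black
    M black
  P black
  G→H: H black — skip
  G→N: N black — skip
G black
Every edge goes to a white or black vertex — no back edge, so the graph is acyclic.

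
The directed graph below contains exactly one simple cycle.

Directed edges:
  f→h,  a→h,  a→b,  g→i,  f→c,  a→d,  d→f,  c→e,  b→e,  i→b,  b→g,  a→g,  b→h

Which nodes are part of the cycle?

b, g, i

DFS with gray/black marking from b:
b gray
  e gray
  e black
  g gray
    i gray
      i→b: b is gray → back edge
Back edge closes the cycle b → g → i → b; its vertices are {b, g, i}.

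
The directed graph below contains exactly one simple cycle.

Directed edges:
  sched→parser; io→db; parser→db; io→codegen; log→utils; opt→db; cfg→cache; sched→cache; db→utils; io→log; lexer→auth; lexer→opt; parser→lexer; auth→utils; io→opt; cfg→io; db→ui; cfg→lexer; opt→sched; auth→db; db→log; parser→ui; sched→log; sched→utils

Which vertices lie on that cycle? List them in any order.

DFS with gray/black marking from lexer:
lexer gray
  auth gray
    utils gray
    utils black
    db gray
      db→utils: utils black — skip
      log gray
        log→utils: utils black — skip
      log black
      ui gray
      ui black
    db black
  auth black
  opt gray
    opt→db: db black — skip
    sched gray
      cache gray
      cache black
      sched→utils: utils black — skip
      sched→log: log black — skip
      parser gray
        parser→lexer: lexer is gray → back edge
Back edge closes the cycle lexer → opt → sched → parser → lexer; its vertices are {opt, lexer, sched, parser}.

opt, lexer, sched, parser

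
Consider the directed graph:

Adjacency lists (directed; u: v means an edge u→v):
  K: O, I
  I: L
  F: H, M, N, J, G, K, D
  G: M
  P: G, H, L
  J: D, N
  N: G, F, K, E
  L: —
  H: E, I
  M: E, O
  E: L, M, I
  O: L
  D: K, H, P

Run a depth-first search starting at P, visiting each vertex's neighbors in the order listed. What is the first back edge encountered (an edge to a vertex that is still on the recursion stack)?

DFS from P (visiting each vertex's neighbors in the order listed); mark gray on enter, black on exit:
P gray
  G gray
    M gray
      E gray
        L gray
        L black
        E→M: M is gray → back edge
First back edge: E → M.

E->M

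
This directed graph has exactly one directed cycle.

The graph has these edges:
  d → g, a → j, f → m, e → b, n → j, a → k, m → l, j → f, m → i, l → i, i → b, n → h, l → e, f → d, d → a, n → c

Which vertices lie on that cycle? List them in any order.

DFS with gray/black marking from j:
j gray
  f gray
    d gray
      g gray
      g black
      a gray
        k gray
        k black
        a→j: j is gray → back edge
Back edge closes the cycle j → f → d → a → j; its vertices are {a, d, f, j}.

a, d, f, j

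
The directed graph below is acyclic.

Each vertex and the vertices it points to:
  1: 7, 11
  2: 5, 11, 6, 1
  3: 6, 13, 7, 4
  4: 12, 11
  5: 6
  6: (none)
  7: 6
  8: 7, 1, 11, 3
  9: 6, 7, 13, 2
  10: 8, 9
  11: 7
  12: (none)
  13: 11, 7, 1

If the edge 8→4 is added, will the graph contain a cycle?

Adding 8→4 creates a cycle iff 4 can already reach 8.
Explore from 4: no path reaches 8. The graph stays acyclic.

No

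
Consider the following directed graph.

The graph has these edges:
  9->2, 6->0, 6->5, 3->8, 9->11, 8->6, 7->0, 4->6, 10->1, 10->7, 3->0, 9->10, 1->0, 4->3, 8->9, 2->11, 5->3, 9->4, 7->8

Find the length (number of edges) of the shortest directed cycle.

4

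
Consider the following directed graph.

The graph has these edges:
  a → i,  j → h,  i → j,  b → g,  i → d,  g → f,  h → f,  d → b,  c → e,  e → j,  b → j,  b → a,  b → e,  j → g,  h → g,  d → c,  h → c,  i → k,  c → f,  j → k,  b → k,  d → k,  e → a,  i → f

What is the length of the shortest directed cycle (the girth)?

For each vertex v, BFS finds the shortest path from v back to v.
The shortest such closed walk is d → b → a → i → d, length 4.

4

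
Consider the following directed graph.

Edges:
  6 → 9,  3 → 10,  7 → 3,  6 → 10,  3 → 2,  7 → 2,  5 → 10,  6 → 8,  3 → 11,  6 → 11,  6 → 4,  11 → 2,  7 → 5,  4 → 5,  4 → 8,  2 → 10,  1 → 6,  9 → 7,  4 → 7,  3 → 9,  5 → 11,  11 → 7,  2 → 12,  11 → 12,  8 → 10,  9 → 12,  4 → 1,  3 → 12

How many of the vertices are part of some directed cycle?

8

A vertex is on a directed cycle iff it belongs to a strongly connected component of size ≥ 2 (or has a self-loop).
The vertices on cycles are {1, 3, 4, 5, 6, 7, 9, 11} — 8 in total.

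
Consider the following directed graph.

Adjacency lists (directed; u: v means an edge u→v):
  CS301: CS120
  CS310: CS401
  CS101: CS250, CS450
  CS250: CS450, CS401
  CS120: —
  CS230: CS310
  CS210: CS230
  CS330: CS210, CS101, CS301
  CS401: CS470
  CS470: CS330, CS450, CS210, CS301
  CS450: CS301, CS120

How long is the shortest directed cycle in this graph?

5

For each vertex v, BFS finds the shortest path from v back to v.
The shortest such closed walk is CS470 → CS210 → CS230 → CS310 → CS401 → CS470, length 5.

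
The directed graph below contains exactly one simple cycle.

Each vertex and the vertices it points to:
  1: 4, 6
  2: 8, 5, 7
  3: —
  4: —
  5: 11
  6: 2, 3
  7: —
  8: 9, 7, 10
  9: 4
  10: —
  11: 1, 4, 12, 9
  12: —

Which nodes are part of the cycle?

DFS with gray/black marking from 6:
6 gray
  2 gray
    8 gray
      9 gray
        4 gray
        4 black
      9 black
      7 gray
      7 black
      10 gray
      10 black
    8 black
    5 gray
      11 gray
        1 gray
          1→4: 4 black — skip
          1→6: 6 is gray → back edge
Back edge closes the cycle 6 → 2 → 5 → 11 → 1 → 6; its vertices are {1, 2, 5, 6, 11}.

1, 2, 5, 6, 11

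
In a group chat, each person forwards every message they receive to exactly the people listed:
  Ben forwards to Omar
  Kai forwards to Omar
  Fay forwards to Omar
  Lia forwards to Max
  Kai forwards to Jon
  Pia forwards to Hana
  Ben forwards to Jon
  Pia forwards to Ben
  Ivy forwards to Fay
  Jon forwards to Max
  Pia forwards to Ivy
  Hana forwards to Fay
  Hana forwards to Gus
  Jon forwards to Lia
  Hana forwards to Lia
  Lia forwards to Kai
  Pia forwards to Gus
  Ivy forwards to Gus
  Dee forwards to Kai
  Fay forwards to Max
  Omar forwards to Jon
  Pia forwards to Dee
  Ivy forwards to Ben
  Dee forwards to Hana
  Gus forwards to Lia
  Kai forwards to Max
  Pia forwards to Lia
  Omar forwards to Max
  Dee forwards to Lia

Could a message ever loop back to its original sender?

DFS with white/gray/black marking, starting from Jon:
Jon gray
  Lia gray
    Max gray
    Max black
    Kai gray
      Omar gray
        Omar→Max: Max black — skip
        Omar→Jon: Jon is gray → back edge
Back edge found, so a cycle exists: Jon → Lia → Kai → Omar → Jon.

Yes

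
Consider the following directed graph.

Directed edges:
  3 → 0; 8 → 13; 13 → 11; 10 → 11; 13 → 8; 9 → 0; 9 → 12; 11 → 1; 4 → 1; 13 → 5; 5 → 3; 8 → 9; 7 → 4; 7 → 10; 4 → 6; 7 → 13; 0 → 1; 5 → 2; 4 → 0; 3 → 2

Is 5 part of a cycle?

No

5 lies on a cycle iff there is a path from 5 back to itself.
Exploring from 5, it never reaches itself; equivalently, its strongly connected component is a singleton.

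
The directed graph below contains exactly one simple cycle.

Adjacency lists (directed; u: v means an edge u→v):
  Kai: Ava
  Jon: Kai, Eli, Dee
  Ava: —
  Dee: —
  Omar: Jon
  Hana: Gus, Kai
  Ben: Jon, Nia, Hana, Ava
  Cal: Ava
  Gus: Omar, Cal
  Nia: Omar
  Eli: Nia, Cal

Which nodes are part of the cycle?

Eli, Jon, Nia, Omar

DFS with gray/black marking from Jon:
Jon gray
  Kai gray
    Ava gray
    Ava black
  Kai black
  Eli gray
    Nia gray
      Omar gray
        Omar→Jon: Jon is gray → back edge
Back edge closes the cycle Jon → Eli → Nia → Omar → Jon; its vertices are {Eli, Jon, Nia, Omar}.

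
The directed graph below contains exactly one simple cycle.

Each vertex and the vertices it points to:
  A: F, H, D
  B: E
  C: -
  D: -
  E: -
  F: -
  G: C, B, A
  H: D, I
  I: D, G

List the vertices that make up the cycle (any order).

DFS with gray/black marking from G:
G gray
  C gray
  C black
  B gray
    E gray
    E black
  B black
  A gray
    F gray
    F black
    H gray
      D gray
      D black
      I gray
        I→D: D black — skip
        I→G: G is gray → back edge
Back edge closes the cycle G → A → H → I → G; its vertices are {A, G, H, I}.

A, G, H, I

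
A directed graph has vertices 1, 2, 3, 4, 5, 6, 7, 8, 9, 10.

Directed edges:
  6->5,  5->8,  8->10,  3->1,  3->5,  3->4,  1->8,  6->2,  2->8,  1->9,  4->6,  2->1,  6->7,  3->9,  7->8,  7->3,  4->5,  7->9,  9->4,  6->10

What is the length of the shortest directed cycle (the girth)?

For each vertex v, BFS finds the shortest path from v back to v.
The shortest such closed walk is 7 → 9 → 4 → 6 → 7, length 4.

4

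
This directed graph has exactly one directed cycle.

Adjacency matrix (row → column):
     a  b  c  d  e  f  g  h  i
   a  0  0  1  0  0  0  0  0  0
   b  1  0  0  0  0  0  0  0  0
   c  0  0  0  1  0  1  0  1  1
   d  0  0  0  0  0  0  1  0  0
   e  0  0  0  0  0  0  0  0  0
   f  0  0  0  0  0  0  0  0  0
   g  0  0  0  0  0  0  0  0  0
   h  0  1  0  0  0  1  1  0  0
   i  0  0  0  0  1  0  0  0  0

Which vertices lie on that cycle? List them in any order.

a, b, c, h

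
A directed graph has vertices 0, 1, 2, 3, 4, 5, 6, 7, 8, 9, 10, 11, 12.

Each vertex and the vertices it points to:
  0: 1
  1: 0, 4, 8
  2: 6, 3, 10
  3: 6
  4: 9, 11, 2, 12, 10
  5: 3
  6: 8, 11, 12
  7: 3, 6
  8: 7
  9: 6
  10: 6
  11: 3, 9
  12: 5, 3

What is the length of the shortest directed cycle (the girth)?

2

For each vertex v, BFS finds the shortest path from v back to v.
The shortest such closed walk is 1 → 0 → 1, length 2.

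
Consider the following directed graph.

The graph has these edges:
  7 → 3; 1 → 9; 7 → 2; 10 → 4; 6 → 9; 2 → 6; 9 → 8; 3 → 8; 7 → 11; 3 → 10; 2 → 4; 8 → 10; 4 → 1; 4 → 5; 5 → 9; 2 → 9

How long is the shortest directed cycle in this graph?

5

For each vertex v, BFS finds the shortest path from v back to v.
The shortest such closed walk is 4 → 1 → 9 → 8 → 10 → 4, length 5.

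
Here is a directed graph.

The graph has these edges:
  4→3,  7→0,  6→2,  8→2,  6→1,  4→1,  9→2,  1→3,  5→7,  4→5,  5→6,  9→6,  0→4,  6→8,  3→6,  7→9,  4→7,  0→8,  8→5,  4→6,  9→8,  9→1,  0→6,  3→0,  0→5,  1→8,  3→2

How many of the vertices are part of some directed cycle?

9

A vertex is on a directed cycle iff it belongs to a strongly connected component of size ≥ 2 (or has a self-loop).
The vertices on cycles are {0, 1, 3, 4, 5, 6, 7, 8, 9} — 9 in total.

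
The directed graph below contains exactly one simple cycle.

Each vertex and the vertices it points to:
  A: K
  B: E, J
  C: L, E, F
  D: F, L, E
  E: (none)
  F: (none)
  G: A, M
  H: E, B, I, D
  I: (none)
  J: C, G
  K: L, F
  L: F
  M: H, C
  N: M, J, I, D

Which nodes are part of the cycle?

B, G, H, J, M

DFS with gray/black marking from J:
J gray
  C gray
    L gray
      F gray
      F black
    L black
    E gray
    E black
    C→F: F black — skip
  C black
  G gray
    A gray
      K gray
        K→L: L black — skip
        K→F: F black — skip
      K black
    A black
    M gray
      H gray
        H→E: E black — skip
        B gray
          B→E: E black — skip
          B→J: J is gray → back edge
Back edge closes the cycle J → G → M → H → B → J; its vertices are {B, G, H, J, M}.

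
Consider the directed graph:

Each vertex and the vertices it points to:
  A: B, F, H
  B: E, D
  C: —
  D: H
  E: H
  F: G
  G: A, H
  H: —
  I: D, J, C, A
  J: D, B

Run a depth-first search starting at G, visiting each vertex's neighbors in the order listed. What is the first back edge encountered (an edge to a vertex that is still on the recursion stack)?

F->G

DFS from G (visiting each vertex's neighbors in the order listed); mark gray on enter, black on exit:
G gray
  A gray
    B gray
      E gray
        H gray
        H black
      E black
      D gray
        D→H: H black — skip
      D black
    B black
    F gray
      F→G: G is gray → back edge
First back edge: F → G.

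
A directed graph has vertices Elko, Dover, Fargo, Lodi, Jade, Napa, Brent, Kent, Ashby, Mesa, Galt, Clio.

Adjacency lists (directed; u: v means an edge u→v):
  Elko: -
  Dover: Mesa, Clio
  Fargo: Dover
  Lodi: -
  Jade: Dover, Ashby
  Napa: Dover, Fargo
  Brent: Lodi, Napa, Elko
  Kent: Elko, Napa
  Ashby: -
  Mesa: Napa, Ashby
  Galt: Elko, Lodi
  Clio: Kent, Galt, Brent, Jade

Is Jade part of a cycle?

Yes

Jade is on a cycle iff Jade can reach itself via ≥1 edge.
Jade → Dover → Clio → Jade — yes.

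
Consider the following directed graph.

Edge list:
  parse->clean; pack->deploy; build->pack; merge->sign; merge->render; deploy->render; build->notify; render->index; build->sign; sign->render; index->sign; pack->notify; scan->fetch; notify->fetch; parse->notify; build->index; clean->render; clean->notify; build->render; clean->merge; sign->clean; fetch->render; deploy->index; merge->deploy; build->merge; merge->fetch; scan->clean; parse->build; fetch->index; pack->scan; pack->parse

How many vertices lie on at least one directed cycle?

A vertex is on a directed cycle iff it belongs to a strongly connected component of size ≥ 2 (or has a self-loop).
The vertices on cycles are {pack, sign, build, clean, fetch, index, merge, parse, deploy, notify, render} — 11 in total.

11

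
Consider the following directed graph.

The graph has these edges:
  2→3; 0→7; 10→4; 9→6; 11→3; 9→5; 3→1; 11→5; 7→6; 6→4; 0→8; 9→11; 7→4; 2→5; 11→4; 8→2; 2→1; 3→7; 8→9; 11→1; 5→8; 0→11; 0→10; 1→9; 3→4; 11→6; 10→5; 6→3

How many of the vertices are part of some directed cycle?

9

A vertex is on a directed cycle iff it belongs to a strongly connected component of size ≥ 2 (or has a self-loop).
The vertices on cycles are {1, 2, 3, 5, 6, 7, 8, 9, 11} — 9 in total.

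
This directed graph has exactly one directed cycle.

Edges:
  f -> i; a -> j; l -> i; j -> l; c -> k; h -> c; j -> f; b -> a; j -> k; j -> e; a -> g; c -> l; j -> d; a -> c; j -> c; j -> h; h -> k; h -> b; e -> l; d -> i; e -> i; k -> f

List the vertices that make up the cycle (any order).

DFS with gray/black marking from a:
a gray
  g gray
  g black
  j gray
    d gray
      i gray
      i black
    d black
    c gray
      l gray
        l→i: i black — skip
      l black
      k gray
        f gray
          f→i: i black — skip
        f black
      k black
    c black
    j→l: l black — skip
    h gray
      b gray
        b→a: a is gray → back edge
Back edge closes the cycle a → j → h → b → a; its vertices are {a, b, h, j}.

a, b, h, j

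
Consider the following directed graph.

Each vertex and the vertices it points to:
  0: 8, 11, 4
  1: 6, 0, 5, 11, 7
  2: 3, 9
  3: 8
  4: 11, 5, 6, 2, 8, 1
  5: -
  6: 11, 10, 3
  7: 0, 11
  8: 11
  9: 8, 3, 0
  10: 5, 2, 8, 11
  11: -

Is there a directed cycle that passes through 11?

No

11 lies on a cycle iff there is a path from 11 back to itself.
Exploring from 11, it never reaches itself; equivalently, its strongly connected component is a singleton.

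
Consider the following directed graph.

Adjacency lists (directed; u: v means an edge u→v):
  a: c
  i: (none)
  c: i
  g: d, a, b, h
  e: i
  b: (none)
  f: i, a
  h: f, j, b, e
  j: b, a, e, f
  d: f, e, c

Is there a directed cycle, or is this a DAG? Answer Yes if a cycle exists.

No

DFS with white/gray/black marking, starting from b:
b gray
b black
a gray
  c gray
    i gray
    i black
  c black
a black
g gray
  d gray
    f gray
      f→i: i black — skip
      f→a: a black — skip
    f black
    e gray
      e→i: i black — skip
    e black
    d→c: c black — skip
  d black
  g→a: a black — skip
  g→b: b black — skip
  h gray
    h→f: f black — skip
    j gray
      j→b: b black — skip
      j→a: a black — skip
      j→e: e black — skip
      j→f: f black — skip
    j black
    h→b: b black — skip
    h→e: e black — skip
  h black
g black
Every edge goes to a white or black vertex — no back edge, so the graph is acyclic.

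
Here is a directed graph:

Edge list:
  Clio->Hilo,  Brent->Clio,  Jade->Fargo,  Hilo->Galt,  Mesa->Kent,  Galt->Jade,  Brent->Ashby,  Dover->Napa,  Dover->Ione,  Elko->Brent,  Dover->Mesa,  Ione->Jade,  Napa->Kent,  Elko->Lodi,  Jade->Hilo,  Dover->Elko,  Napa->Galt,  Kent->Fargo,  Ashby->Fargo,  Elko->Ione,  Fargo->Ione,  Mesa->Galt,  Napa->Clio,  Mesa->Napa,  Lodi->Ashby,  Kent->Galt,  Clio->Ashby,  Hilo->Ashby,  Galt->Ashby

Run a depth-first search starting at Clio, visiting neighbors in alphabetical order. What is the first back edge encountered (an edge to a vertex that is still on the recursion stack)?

DFS from Clio (visiting neighbors in alphabetical order); mark gray on enter, black on exit:
Clio gray
  Ashby gray
    Fargo gray
      Ione gray
        Jade gray
          Jade→Fargo: Fargo is gray → back edge
First back edge: Jade → Fargo.

Jade->Fargo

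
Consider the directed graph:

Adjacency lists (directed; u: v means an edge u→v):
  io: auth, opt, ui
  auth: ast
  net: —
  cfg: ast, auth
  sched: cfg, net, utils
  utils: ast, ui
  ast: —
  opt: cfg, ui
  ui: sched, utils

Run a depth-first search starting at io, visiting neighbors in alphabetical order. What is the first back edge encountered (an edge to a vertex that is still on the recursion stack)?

DFS from io (visiting neighbors in alphabetical order); mark gray on enter, black on exit:
io gray
  auth gray
    ast gray
    ast black
  auth black
  opt gray
    cfg gray
      cfg→ast: ast black — skip
      cfg→auth: auth black — skip
    cfg black
    ui gray
      sched gray
        sched→cfg: cfg black — skip
        net gray
        net black
        utils gray
          utils→ast: ast black — skip
          utils→ui: ui is gray → back edge
First back edge: utils → ui.

utils→ui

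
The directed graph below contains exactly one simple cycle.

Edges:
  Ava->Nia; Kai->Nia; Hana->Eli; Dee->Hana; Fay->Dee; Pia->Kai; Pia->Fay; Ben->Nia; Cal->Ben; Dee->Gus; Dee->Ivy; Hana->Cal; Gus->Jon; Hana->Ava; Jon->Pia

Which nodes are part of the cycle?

DFS with gray/black marking from Dee:
Dee gray
  Ivy gray
  Ivy black
  Gus gray
    Jon gray
      Pia gray
        Kai gray
          Nia gray
          Nia black
        Kai black
        Fay gray
          Fay→Dee: Dee is gray → back edge
Back edge closes the cycle Dee → Gus → Jon → Pia → Fay → Dee; its vertices are {Dee, Fay, Gus, Jon, Pia}.

Dee, Fay, Gus, Jon, Pia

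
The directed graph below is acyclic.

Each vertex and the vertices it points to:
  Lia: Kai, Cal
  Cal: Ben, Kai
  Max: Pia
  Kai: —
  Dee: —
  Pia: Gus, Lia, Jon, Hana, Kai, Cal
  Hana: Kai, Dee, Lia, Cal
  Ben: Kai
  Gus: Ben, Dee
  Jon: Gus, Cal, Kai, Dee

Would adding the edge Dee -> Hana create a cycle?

Yes

Adding Dee→Hana creates a cycle iff Hana can already reach Dee.
Path from Hana: Hana → Dee.
So Hana → … → Dee → Hana is a cycle.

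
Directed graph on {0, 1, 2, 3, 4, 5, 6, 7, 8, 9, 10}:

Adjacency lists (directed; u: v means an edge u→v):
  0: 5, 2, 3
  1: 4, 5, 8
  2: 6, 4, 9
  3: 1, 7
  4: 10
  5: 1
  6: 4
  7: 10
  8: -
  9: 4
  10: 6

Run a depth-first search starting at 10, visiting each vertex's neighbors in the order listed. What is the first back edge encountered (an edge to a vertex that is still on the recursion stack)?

4→10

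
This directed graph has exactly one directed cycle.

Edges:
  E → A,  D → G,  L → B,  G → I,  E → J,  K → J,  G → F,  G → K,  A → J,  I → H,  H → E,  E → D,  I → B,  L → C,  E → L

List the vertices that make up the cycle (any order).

DFS with gray/black marking from E:
E gray
  L gray
    C gray
    C black
    B gray
    B black
  L black
  D gray
    G gray
      I gray
        I→B: B black — skip
        H gray
          H→E: E is gray → back edge
Back edge closes the cycle E → D → G → I → H → E; its vertices are {D, E, G, H, I}.

D, E, G, H, I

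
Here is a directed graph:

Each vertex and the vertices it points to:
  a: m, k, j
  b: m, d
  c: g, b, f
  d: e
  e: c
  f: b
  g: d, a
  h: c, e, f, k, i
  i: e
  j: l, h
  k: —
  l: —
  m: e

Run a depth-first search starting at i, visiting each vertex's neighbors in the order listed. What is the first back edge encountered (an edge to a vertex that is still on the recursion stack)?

d->e

DFS from i (visiting each vertex's neighbors in the order listed); mark gray on enter, black on exit:
i gray
  e gray
    c gray
      g gray
        d gray
          d→e: e is gray → back edge
First back edge: d → e.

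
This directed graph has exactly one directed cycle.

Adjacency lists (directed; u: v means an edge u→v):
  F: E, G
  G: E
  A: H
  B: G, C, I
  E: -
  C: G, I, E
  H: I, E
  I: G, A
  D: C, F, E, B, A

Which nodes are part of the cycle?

DFS with gray/black marking from A:
A gray
  H gray
    I gray
      G gray
        E gray
        E black
      G black
      I→A: A is gray → back edge
Back edge closes the cycle A → H → I → A; its vertices are {A, H, I}.

A, H, I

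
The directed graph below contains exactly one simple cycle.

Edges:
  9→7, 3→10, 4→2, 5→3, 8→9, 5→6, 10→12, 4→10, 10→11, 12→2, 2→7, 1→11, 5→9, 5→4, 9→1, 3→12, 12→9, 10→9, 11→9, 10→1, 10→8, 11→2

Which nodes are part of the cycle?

1, 9, 11

DFS with gray/black marking from 1:
1 gray
  11 gray
    9 gray
      7 gray
      7 black
      9→1: 1 is gray → back edge
Back edge closes the cycle 1 → 11 → 9 → 1; its vertices are {1, 9, 11}.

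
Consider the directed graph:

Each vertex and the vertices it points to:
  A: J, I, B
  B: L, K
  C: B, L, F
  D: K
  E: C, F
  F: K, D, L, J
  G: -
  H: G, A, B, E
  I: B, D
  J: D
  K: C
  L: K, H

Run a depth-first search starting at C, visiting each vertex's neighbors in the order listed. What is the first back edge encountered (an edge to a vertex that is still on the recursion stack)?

K->C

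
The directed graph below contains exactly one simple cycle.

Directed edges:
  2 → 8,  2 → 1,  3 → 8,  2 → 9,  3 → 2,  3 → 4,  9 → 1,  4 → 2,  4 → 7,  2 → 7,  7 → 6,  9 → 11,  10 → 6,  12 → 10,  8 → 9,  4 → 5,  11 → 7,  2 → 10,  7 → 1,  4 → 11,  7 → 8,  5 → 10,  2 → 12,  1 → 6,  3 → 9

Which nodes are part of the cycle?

DFS with gray/black marking from 8:
8 gray
  9 gray
    11 gray
      7 gray
        7→8: 8 is gray → back edge
Back edge closes the cycle 8 → 9 → 11 → 7 → 8; its vertices are {7, 8, 9, 11}.

7, 8, 9, 11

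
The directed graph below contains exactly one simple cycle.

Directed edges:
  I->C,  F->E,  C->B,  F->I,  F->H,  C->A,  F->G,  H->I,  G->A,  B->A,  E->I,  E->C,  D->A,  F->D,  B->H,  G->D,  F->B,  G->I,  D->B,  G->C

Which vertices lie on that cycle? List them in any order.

B, C, H, I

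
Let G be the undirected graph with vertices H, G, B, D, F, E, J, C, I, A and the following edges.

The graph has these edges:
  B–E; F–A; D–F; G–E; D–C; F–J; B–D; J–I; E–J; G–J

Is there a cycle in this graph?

Yes

DFS, tracking each vertex's parent; an edge to a visited non-parent vertex closes a cycle.
Start from A:
visit A (parent –)
  visit F (parent A)
    visit J (parent F)
      J–F: parent, skip
      visit E (parent J)
        visit B (parent E)
          visit D (parent B)
            visit C (parent D)
              C–D: parent, skip
            D–F: F visited and ≠ parent → cycle
Cycle: F – J – E – B – D – F.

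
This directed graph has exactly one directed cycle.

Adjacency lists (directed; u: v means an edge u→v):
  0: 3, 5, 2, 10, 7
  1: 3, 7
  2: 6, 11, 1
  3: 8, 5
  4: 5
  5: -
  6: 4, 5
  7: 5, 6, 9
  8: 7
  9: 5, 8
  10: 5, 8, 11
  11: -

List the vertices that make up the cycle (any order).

7, 8, 9

DFS with gray/black marking from 7:
7 gray
  5 gray
  5 black
  6 gray
    4 gray
      4→5: 5 black — skip
    4 black
    6→5: 5 black — skip
  6 black
  9 gray
    9→5: 5 black — skip
    8 gray
      8→7: 7 is gray → back edge
Back edge closes the cycle 7 → 9 → 8 → 7; its vertices are {7, 8, 9}.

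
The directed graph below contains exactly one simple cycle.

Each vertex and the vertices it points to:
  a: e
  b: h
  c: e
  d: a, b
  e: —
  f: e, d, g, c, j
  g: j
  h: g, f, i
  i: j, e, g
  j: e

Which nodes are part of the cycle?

DFS with gray/black marking from h:
h gray
  g gray
    j gray
      e gray
      e black
    j black
  g black
  f gray
    f→e: e black — skip
    d gray
      a gray
        a→e: e black — skip
      a black
      b gray
        b→h: h is gray → back edge
Back edge closes the cycle h → f → d → b → h; its vertices are {b, d, f, h}.

b, d, f, h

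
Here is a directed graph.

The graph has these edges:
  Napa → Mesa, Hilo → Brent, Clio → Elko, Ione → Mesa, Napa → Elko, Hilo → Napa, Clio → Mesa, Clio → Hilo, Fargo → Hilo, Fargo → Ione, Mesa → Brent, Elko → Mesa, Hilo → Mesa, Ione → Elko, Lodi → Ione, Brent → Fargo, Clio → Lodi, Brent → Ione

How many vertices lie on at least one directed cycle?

7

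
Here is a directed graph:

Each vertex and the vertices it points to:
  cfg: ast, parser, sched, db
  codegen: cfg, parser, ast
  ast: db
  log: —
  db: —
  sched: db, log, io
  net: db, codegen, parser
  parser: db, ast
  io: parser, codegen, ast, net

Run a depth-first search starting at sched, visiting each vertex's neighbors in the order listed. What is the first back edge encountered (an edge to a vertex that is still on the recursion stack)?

cfg→sched

DFS from sched (visiting each vertex's neighbors in the order listed); mark gray on enter, black on exit:
sched gray
  db gray
  db black
  log gray
  log black
  io gray
    parser gray
      parser→db: db black — skip
      ast gray
        ast→db: db black — skip
      ast black
    parser black
    codegen gray
      cfg gray
        cfg→ast: ast black — skip
        cfg→parser: parser black — skip
        cfg→sched: sched is gray → back edge
First back edge: cfg → sched.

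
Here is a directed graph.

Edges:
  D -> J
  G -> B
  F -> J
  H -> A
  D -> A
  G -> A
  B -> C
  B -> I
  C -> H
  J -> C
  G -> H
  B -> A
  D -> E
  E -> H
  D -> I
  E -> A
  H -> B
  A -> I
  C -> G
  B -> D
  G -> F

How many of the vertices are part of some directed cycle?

A vertex is on a directed cycle iff it belongs to a strongly connected component of size ≥ 2 (or has a self-loop).
The vertices on cycles are {B, C, D, E, F, G, H, J} — 8 in total.

8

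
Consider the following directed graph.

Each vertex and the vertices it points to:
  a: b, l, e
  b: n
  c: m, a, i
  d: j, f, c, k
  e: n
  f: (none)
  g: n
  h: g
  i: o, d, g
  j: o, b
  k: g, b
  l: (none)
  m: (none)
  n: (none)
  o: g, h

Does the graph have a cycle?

Yes

DFS with white/gray/black marking, starting from c:
c gray
  m gray
  m black
  a gray
    b gray
      n gray
      n black
    b black
    l gray
    l black
    e gray
      e→n: n black — skip
    e black
  a black
  i gray
    o gray
      g gray
        g→n: n black — skip
      g black
      h gray
        h→g: g black — skip
      h black
    o black
    d gray
      j gray
        j→o: o black — skip
        j→b: b black — skip
      j black
      f gray
      f black
      d→c: c is gray → back edge
Back edge found, so a cycle exists: c → i → d → c.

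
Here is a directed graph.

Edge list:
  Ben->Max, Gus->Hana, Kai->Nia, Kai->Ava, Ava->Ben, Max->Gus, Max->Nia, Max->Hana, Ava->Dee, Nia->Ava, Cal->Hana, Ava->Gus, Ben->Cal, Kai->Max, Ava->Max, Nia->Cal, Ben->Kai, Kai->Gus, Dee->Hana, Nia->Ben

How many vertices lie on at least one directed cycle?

5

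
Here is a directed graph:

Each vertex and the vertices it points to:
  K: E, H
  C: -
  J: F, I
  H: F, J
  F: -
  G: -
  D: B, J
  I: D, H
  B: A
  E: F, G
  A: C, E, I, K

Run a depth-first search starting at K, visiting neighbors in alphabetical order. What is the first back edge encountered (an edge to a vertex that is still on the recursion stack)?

DFS from K (visiting neighbors in alphabetical order); mark gray on enter, black on exit:
K gray
  E gray
    F gray
    F black
    G gray
    G black
  E black
  H gray
    H→F: F black — skip
    J gray
      J→F: F black — skip
      I gray
        D gray
          B gray
            A gray
              C gray
              C black
              A→E: E black — skip
              A→I: I is gray → back edge
First back edge: A → I.

A->I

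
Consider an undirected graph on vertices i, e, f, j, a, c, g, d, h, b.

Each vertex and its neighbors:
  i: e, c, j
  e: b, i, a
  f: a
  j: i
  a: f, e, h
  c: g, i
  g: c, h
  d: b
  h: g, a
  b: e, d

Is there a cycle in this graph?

DFS, tracking each vertex's parent; an edge to a visited non-parent vertex closes a cycle.
Start from e:
visit e (parent –)
  visit b (parent e)
    b–e: parent, skip
    visit d (parent b)
      d–b: parent, skip
  visit i (parent e)
    i–e: parent, skip
    visit c (parent i)
      visit g (parent c)
        g–c: parent, skip
        visit h (parent g)
          h–g: parent, skip
          visit a (parent h)
            visit f (parent a)
              f–a: parent, skip
            a–e: e visited and ≠ parent → cycle
Cycle: e – i – c – g – h – a – e.

Yes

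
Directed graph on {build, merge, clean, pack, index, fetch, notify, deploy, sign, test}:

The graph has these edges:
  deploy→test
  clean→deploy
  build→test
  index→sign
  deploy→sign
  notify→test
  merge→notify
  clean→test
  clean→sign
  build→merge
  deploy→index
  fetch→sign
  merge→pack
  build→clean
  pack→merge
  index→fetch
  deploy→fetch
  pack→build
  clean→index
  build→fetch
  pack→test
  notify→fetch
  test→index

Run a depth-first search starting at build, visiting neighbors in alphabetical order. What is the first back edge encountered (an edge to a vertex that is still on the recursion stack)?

DFS from build (visiting neighbors in alphabetical order); mark gray on enter, black on exit:
build gray
  clean gray
    deploy gray
      fetch gray
        sign gray
        sign black
      fetch black
      index gray
        index→fetch: fetch black — skip
        index→sign: sign black — skip
      index black
      deploy→sign: sign black — skip
      test gray
        test→index: index black — skip
      test black
    deploy black
    clean→index: index black — skip
    clean→sign: sign black — skip
    clean→test: test black — skip
  clean black
  build→fetch: fetch black — skip
  merge gray
    notify gray
      notify→fetch: fetch black — skip
      notify→test: test black — skip
    notify black
    pack gray
      pack→build: build is gray → back edge
First back edge: pack → build.

pack→build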